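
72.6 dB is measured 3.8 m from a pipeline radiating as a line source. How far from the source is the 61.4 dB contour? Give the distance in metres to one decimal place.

For a line source L₁ − L₂ = 10·log₁₀(r₂/r₁), so r₂ = r₁·10^((L₁−L₂)/10).
r₂ = 3.8·10^((72.6−61.4)/10) = 3.8·10^(11.2/10) = 50.09 m.

50.1 m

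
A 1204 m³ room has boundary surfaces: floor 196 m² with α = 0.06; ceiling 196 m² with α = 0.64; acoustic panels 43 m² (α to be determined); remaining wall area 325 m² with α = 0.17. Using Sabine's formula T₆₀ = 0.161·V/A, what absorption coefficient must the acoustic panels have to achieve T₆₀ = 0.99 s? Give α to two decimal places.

0.08

Required total absorption A = 0.161·1204/0.99 = 195.80 m².
Absorption from the other surfaces = 196·0.06 + 196·0.64 + 325·0.17 = 192.45 m², so the acoustic panels must supply 3.35 m² over 43 m².
α = 3.35/43 = 0.078.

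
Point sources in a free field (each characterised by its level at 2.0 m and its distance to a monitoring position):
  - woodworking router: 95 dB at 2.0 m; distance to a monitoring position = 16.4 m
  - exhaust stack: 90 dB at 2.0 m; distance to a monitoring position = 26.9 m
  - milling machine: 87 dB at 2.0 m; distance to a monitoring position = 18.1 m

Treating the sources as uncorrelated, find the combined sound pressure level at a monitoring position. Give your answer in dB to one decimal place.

Propagate each source to the receiver with L = L_ref − 20·log₁₀(r/r_ref), then add intensities.
woodworking router: 95 − 20·log₁₀(16.4/2.0) = 95 − 18.28 = 76.72 dB.
exhaust stack: 90 − 20·log₁₀(26.9/2.0) = 90 − 22.57 = 67.43 dB.
milling machine: 87 − 20·log₁₀(18.1/2.0) = 87 − 19.13 = 67.87 dB.
Σ 10^(L/10) = 5.868e+07 → L_total = 10·log₁₀(5.868e+07) = 77.68 dB.

77.7 dB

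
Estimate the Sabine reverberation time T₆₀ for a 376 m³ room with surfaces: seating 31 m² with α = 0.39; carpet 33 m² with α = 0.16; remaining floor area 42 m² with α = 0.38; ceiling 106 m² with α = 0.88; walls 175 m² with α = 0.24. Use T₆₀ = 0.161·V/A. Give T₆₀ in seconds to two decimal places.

0.36 s

A = Σ Sᵢαᵢ = 31·0.39 + 33·0.16 + 42·0.38 + 106·0.88 + 175·0.24 = 168.61 m².
T₆₀ = 0.161 × 376 / 168.61 = 0.359 s.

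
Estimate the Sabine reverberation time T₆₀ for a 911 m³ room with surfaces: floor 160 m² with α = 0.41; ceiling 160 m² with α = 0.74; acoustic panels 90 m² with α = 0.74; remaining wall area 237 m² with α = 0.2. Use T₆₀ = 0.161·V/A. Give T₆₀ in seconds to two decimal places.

0.49 s

Total absorption A = 160·0.41 + 160·0.74 + 90·0.74 + 237·0.2 = 298.00 m² sabins.
T₆₀ = 0.161·V/A = 0.161·911/298.00 = 0.492 s.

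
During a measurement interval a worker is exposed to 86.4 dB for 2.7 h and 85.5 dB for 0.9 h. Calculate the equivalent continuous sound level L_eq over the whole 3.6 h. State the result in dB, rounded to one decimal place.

86.2 dB

The energy average is taken in the linear domain: L_eq = 10·log₁₀[(Σ tᵢ·10^(Lᵢ/10))/T], T = 3.6 h.
Σ tᵢ·10^(Lᵢ/10) = 2.7·10^(86.4/10) + 0.9·10^(85.5/10) = 1.498e+09.
L_eq = 10·log₁₀(1.498e+09/3.6) = 86.19 dB.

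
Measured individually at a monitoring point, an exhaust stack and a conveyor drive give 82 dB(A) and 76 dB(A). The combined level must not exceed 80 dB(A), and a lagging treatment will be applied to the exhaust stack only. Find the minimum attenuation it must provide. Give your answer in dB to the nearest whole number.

Fixed contribution from the other source: Σ 10^(L/10) = 10^(76/10) = 3.981e+07 (76.00 dB(A)).
To meet 80 dB(A) overall, the treated exhaust stack may contribute at most 10^(80/10) − 3.981e+07 = 6.019e+07, i.e. 77.80 dB(A).
Required insertion loss = 82 − 77.80 = 4.20 dB.

4 dB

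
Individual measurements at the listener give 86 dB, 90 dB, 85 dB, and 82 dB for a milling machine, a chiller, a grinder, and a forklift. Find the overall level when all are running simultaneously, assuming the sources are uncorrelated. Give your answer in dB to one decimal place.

92.7 dB

Incoherent sources combine by intensity addition: L_total = 10·log₁₀(Σ 10^(L_i/10)).
Σ 10^(L/10) = 10^(86/10) + 10^(90/10) + 10^(85/10) + 10^(82/10) = 1.873e+09.
L_total = 10·log₁₀(1.873e+09) = 92.72 dB.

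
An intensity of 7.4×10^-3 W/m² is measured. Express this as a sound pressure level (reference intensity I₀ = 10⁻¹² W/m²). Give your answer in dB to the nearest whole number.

99 dB

I/I₀ = 7.4×10^-3/10⁻¹² = 7.4×10^9, and L = 10·log₁₀(I/I₀).
L = 10·(0.8692 + 9) = 98.69 dB.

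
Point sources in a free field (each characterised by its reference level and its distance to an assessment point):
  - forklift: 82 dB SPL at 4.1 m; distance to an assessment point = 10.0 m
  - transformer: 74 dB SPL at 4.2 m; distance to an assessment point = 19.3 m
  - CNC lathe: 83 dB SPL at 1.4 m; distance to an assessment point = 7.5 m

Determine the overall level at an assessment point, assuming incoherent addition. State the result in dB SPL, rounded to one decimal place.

First find each source's level at the receiver (point-source: −20·log₁₀(r/r_ref)), then combine on an intensity basis.
forklift: 82 − 20·log₁₀(10.0/4.1) = 82 − 7.74 = 74.26 dB SPL.
transformer: 74 − 20·log₁₀(19.3/4.2) = 74 − 13.25 = 60.75 dB SPL.
CNC lathe: 83 − 20·log₁₀(7.5/1.4) = 83 − 14.58 = 68.42 dB SPL.
Σ 10^(L/10) = 3.478e+07 → L_total = 10·log₁₀(3.478e+07) = 75.41 dB SPL.

75.4 dB SPL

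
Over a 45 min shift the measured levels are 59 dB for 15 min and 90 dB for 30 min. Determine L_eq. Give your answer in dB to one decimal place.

Weight each interval's intensity by its duration and average over T = 45 min:
Σ tᵢ·10^(Lᵢ/10) = 15·10^(59/10) + 30·10^(90/10) = 3.001e+10.
L_eq = 10·log₁₀(3.001e+10/45) = 88.24 dB.

88.2 dB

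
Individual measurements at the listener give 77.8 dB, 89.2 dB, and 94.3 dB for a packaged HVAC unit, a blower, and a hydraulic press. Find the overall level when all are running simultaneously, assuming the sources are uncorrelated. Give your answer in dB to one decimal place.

For uncorrelated sources the intensities add, so convert each level to linear form, sum, and take 10·log₁₀ of the total.
Σ 10^(L/10) = 10^(77.8/10) + 10^(89.2/10) + 10^(94.3/10) = 3.584e+09.
L_total = 10·log₁₀(3.584e+09) = 95.54 dB.

95.5 dB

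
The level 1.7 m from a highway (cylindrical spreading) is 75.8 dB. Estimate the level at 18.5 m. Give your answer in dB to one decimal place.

For a line source, L₂ = L₁ − 10·log₁₀(r₂/r₁).
L₂ = 75.8 − 10·log₁₀(18.5/1.7) = 75.8 − 10.367 = 65.43 dB.

65.4 dB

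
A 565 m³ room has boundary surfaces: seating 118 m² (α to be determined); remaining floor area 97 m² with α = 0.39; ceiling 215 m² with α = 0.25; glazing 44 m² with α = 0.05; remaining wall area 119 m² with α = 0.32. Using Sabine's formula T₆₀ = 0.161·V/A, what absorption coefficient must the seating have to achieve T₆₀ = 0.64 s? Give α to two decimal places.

Required total absorption A = 0.161·565/0.64 = 142.13 m².
Absorption from the other surfaces = 97·0.39 + 215·0.25 + 44·0.05 + 119·0.32 = 131.86 m², so the seating must supply 10.27 m² over 118 m².
α = 10.27/118 = 0.087.

0.09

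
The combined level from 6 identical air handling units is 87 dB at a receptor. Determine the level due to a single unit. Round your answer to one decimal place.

79.2 dB

6 equal contributions raise the level by 10·log₁₀ 6 = 7.782 dB, so each unit alone gives 87 − 7.782.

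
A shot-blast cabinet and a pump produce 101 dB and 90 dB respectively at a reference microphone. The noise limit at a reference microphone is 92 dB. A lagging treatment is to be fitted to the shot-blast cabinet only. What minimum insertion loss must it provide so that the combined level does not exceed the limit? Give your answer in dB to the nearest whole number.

Everything except the shot-blast cabinet sums to 10^(90/10) = 1.000e+09 in linear terms, 90.00 dB.
The limit corresponds to 10^(92/10) = 1.585e+09; subtracting the fixed part leaves 5.849e+08 for the shot-blast cabinet, i.e. 87.67 dB.
Required insertion loss = 101 − 87.67 = 13.33 dB.

13 dB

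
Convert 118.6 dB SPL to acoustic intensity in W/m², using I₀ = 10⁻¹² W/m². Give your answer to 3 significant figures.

0.724 W/m²

I/I₀ = 10^(118.6/10) = 7.244e+11, so I = 7.244e+11 × 10⁻¹² W/m².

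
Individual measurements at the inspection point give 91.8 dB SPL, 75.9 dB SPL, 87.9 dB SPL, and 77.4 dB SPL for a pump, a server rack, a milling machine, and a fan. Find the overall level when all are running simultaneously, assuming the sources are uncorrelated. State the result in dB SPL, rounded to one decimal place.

For uncorrelated sources the intensities add, so convert each level to linear form, sum, and take 10·log₁₀ of the total.
Σ 10^(L/10) = 10^(91.8/10) + 10^(75.9/10) + 10^(87.9/10) + 10^(77.4/10) = 2.224e+09.
L_total = 10·log₁₀(2.224e+09) = 93.47 dB SPL.

93.5 dB SPL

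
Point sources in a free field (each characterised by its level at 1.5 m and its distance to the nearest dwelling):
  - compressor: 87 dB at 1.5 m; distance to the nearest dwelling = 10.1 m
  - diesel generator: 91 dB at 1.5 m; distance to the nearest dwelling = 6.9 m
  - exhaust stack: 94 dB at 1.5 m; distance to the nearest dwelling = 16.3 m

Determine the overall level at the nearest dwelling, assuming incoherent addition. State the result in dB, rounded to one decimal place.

Apply inverse-square spreading to bring every level to the receiver, then sum 10^(L/10).
compressor: 87 − 20·log₁₀(10.1/1.5) = 87 − 16.56 = 70.44 dB.
diesel generator: 91 − 20·log₁₀(6.9/1.5) = 91 − 13.26 = 77.74 dB.
exhaust stack: 94 − 20·log₁₀(16.3/1.5) = 94 − 20.72 = 73.28 dB.
Σ 10^(L/10) = 9.182e+07 → L_total = 10·log₁₀(9.182e+07) = 79.63 dB.

79.6 dB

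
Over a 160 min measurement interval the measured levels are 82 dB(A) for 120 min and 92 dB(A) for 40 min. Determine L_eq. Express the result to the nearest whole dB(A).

Weight each interval's intensity by its duration and average over T = 160 min:
Σ tᵢ·10^(Lᵢ/10) = 120·10^(82/10) + 40·10^(92/10) = 8.241e+10.
L_eq = 10·log₁₀(8.241e+10/160) = 87.12 dB(A).

87 dB(A)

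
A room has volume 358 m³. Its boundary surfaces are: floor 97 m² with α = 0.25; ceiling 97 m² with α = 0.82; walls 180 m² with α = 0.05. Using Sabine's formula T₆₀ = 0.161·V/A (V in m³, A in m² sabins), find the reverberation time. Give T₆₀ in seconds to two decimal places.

0.51 s

Total absorption A = 97·0.25 + 97·0.82 + 180·0.05 = 112.79 m² sabins.
T₆₀ = 0.161 × 358 / 112.79 = 0.511 s.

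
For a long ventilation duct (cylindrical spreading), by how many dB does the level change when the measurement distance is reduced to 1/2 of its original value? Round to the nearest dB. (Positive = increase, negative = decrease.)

A line source loses 3 dB per doubling of distance; generally ΔL = −10·log₁₀(r₂/r₁).
ΔL = −10·log₁₀(0.5) = +3.01 dB.

+3 dB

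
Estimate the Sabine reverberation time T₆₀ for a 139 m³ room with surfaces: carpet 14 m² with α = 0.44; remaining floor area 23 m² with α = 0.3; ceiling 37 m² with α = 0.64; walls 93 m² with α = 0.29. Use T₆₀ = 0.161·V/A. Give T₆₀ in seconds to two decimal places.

Summing Sᵢαᵢ: 14·0.44 + 23·0.3 + 37·0.64 + 93·0.29 = 63.71 m².
T₆₀ = 0.161 × 139 / 63.71 = 0.351 s.

0.35 s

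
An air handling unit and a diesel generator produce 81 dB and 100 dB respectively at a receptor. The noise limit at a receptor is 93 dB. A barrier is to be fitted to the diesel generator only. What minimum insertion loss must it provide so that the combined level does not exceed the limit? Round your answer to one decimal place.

Everything except the diesel generator sums to 10^(81/10) = 1.259e+08 in linear terms, 81.00 dB.
The limit corresponds to 10^(93/10) = 1.995e+09; subtracting the fixed part leaves 1.869e+09 for the diesel generator, i.e. 92.72 dB.
Required insertion loss = 100 − 92.72 = 7.28 dB.

7.3 dB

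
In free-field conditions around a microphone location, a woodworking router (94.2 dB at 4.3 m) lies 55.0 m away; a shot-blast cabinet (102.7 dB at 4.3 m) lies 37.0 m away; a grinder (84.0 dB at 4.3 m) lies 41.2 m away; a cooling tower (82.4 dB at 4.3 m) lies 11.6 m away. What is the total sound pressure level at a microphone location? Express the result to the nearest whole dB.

85 dB

Apply inverse-square spreading to bring every level to the receiver, then sum 10^(L/10).
woodworking router: 94.2 − 20·log₁₀(55.0/4.3) = 94.2 − 22.14 = 72.06 dB.
shot-blast cabinet: 102.7 − 20·log₁₀(37.0/4.3) = 102.7 − 18.69 = 84.01 dB.
grinder: 84.0 − 20·log₁₀(41.2/4.3) = 84.0 − 19.63 = 64.37 dB.
cooling tower: 82.4 − 20·log₁₀(11.6/4.3) = 82.4 − 8.62 = 73.78 dB.
Σ 10^(L/10) = 2.942e+08 → L_total = 10·log₁₀(2.942e+08) = 84.69 dB.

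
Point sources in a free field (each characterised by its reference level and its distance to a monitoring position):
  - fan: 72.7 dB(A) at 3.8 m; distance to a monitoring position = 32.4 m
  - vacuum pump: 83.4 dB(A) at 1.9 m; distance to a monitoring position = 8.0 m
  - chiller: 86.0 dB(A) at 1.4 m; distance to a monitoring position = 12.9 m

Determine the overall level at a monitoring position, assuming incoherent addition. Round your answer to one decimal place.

72.4 dB(A)

Propagate each source to the receiver with L = L_ref − 20·log₁₀(r/r_ref), then add intensities.
fan: 72.7 − 20·log₁₀(32.4/3.8) = 72.7 − 18.62 = 54.08 dB(A).
vacuum pump: 83.4 − 20·log₁₀(8.0/1.9) = 83.4 − 12.49 = 70.91 dB(A).
chiller: 86.0 − 20·log₁₀(12.9/1.4) = 86.0 − 19.29 = 66.71 dB(A).
Σ 10^(L/10) = 1.729e+07 → L_total = 10·log₁₀(1.729e+07) = 72.38 dB(A).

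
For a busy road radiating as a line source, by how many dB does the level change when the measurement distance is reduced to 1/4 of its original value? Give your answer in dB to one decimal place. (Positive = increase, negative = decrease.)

With cylindrical spreading the level changes by −10·log₁₀(r₂/r₁).
ΔL = −10·log₁₀(0.25) = +6.02 dB.

+6.0 dB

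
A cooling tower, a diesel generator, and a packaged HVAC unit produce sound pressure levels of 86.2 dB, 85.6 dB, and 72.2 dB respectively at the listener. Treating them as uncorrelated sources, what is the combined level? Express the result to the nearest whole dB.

89 dB

For uncorrelated sources the intensities add, so convert each level to linear form, sum, and take 10·log₁₀ of the total.
Σ 10^(L/10) = 10^(86.2/10) + 10^(85.6/10) + 10^(72.2/10) = 7.965e+08.
L_total = 10·log₁₀(7.965e+08) = 89.01 dB.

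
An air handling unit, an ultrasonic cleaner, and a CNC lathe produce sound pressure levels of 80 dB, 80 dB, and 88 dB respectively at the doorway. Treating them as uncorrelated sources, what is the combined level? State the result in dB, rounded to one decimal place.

89.2 dB

Incoherent sources combine by intensity addition: L_total = 10·log₁₀(Σ 10^(L_i/10)).
Σ 10^(L/10) = 10^(80/10) + 10^(80/10) + 10^(88/10) = 8.310e+08.
L_total = 10·log₁₀(8.310e+08) = 89.20 dB.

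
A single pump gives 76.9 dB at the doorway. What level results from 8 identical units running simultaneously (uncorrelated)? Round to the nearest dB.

N identical incoherent sources raise the level by 10·log₁₀ N.
L_total = 76.9 + 10·log₁₀(8) = 76.9 + 9.031 = 85.93 dB.

86 dB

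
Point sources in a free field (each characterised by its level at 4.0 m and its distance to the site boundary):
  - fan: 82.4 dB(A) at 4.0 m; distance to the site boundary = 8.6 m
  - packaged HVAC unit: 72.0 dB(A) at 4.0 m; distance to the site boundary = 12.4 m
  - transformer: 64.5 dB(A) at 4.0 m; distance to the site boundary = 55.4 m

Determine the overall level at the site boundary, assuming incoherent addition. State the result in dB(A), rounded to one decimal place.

Propagate each source to the receiver with L = L_ref − 20·log₁₀(r/r_ref), then add intensities.
fan: 82.4 − 20·log₁₀(8.6/4.0) = 82.4 − 6.65 = 75.75 dB(A).
packaged HVAC unit: 72.0 − 20·log₁₀(12.4/4.0) = 72.0 − 9.83 = 62.17 dB(A).
transformer: 64.5 − 20·log₁₀(55.4/4.0) = 64.5 − 22.83 = 41.67 dB(A).
Σ 10^(L/10) = 3.926e+07 → L_total = 10·log₁₀(3.926e+07) = 75.94 dB(A).

75.9 dB(A)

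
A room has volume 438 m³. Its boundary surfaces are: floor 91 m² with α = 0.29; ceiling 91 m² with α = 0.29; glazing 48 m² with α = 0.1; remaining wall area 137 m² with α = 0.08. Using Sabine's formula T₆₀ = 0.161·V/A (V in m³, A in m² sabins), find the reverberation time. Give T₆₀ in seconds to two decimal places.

Total absorption A = 91·0.29 + 91·0.29 + 48·0.1 + 137·0.08 = 68.54 m² sabins.
T₆₀ = 0.161·V/A = 0.161·438/68.54 = 1.029 s.

1.03 s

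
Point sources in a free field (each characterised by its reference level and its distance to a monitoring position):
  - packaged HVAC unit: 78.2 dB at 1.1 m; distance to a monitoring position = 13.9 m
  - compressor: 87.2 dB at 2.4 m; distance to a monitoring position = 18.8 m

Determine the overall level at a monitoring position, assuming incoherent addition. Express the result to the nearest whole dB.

Apply inverse-square spreading to bring every level to the receiver, then sum 10^(L/10).
packaged HVAC unit: 78.2 − 20·log₁₀(13.9/1.1) = 78.2 − 22.03 = 56.17 dB.
compressor: 87.2 − 20·log₁₀(18.8/2.4) = 87.2 − 17.88 = 69.32 dB.
Σ 10^(L/10) = 8.967e+06 → L_total = 10·log₁₀(8.967e+06) = 69.53 dB.

70 dB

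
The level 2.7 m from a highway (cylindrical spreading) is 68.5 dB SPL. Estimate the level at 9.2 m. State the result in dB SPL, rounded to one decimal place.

63.2 dB SPL

Cylindrical spreading from a line source gives a 10·log₁₀(r₂/r₁) drop.
L₂ = 68.5 − 10·log₁₀(9.2/2.7) = 68.5 − 5.324 = 63.18 dB SPL.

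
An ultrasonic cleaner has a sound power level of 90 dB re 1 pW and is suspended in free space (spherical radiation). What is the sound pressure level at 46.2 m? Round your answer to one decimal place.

L_p = L_w − 10·log₁₀(4π·r²) with r = 46.2 m.
4π·r² = 2.682e+04 m², 10·log₁₀ of that is 44.285 dB.
L_p = 90 − 44.285 = 45.72 dB.

45.7 dB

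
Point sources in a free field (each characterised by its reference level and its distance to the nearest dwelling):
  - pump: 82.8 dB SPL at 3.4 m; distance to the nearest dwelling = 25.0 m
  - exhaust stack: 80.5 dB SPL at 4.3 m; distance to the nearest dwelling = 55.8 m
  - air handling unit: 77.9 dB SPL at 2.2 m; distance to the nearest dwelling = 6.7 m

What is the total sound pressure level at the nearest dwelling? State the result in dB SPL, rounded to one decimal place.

First find each source's level at the receiver (point-source: −20·log₁₀(r/r_ref)), then combine on an intensity basis.
pump: 82.8 − 20·log₁₀(25.0/3.4) = 82.8 − 17.33 = 65.47 dB SPL.
exhaust stack: 80.5 − 20·log₁₀(55.8/4.3) = 80.5 − 22.26 = 58.24 dB SPL.
air handling unit: 77.9 − 20·log₁₀(6.7/2.2) = 77.9 − 9.67 = 68.23 dB SPL.
Σ 10^(L/10) = 1.084e+07 → L_total = 10·log₁₀(1.084e+07) = 70.35 dB SPL.

70.3 dB SPL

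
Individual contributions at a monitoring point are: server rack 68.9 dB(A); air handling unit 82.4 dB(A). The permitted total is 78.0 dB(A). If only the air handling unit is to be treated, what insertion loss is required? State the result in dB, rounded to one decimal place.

Fixed contribution from the other source: Σ 10^(L/10) = 10^(68.9/10) = 7.762e+06 (68.90 dB(A)).
To meet 78.0 dB(A) overall, the treated air handling unit may contribute at most 10^(78.0/10) − 7.762e+06 = 5.533e+07, i.e. 77.43 dB(A).
So the air handling unit must be reduced from 82.4 to 77.43 dB(A): IL = 4.97 dB.

5.0 dB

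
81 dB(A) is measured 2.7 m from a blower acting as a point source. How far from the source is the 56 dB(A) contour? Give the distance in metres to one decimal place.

48.0 m

For a point source L₁ − L₂ = 20·log₁₀(r₂/r₁), so r₂ = r₁·10^((L₁−L₂)/20).
r₂ = 2.7·10^((81−56)/20) = 2.7·10^(25.0/20) = 48.01 m.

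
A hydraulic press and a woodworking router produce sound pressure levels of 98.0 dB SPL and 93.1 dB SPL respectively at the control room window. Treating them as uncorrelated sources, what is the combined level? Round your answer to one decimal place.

99.2 dB SPL

For uncorrelated sources the intensities add, so convert each level to linear form, sum, and take 10·log₁₀ of the total.
Σ 10^(L/10) = 10^(98.0/10) + 10^(93.1/10) = 8.351e+09.
L_total = 10·log₁₀(8.351e+09) = 99.22 dB SPL.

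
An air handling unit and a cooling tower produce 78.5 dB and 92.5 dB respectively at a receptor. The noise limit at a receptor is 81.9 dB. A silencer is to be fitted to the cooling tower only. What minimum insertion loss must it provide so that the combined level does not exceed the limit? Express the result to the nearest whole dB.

Fixed contribution from the other source: Σ 10^(L/10) = 10^(78.5/10) = 7.079e+07 (78.50 dB).
The limit corresponds to 10^(81.9/10) = 1.549e+08; subtracting the fixed part leaves 8.409e+07 for the cooling tower, i.e. 79.25 dB.
So the cooling tower must be reduced from 92.5 to 79.25 dB: IL = 13.25 dB.

13 dB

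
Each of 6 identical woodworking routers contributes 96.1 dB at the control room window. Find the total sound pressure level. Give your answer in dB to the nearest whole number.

With 6 equal, uncorrelated contributions the intensity is 6× that of one unit, giving a rise of 10·log₁₀ 6.
L_total = 96.1 + 10·log₁₀(6) = 96.1 + 7.782 = 103.88 dB.

104 dB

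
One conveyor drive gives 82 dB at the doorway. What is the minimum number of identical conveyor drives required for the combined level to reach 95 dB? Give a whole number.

N identical sources give L₁ + 10·log₁₀ N, so require 10·log₁₀ N ≥ 95 − 82 = 13.0 dB.
N ≥ 10^(13.0/10) = 19.953, so N = 20.

20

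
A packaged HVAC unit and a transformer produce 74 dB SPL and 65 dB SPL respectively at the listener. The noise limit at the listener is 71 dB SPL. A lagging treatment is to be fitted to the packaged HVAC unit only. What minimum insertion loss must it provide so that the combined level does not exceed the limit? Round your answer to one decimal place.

4.3 dB

The untreated sources together contribute 10^(65/10) = 3.162e+06, i.e. 65.00 dB SPL.
The limit corresponds to 10^(71/10) = 1.259e+07; subtracting the fixed part leaves 9.427e+06 for the packaged HVAC unit, i.e. 69.74 dB SPL.
Required insertion loss = 74 − 69.74 = 4.26 dB.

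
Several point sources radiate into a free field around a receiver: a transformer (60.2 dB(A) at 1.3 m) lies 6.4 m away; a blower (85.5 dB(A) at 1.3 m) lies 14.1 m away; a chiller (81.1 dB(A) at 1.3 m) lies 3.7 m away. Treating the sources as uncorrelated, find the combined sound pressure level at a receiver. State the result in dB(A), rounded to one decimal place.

Apply inverse-square spreading to bring every level to the receiver, then sum 10^(L/10).
transformer: 60.2 − 20·log₁₀(6.4/1.3) = 60.2 − 13.84 = 46.36 dB(A).
blower: 85.5 − 20·log₁₀(14.1/1.3) = 85.5 − 20.71 = 64.79 dB(A).
chiller: 81.1 − 20·log₁₀(3.7/1.3) = 81.1 − 9.09 = 72.01 dB(A).
Σ 10^(L/10) = 1.896e+07 → L_total = 10·log₁₀(1.896e+07) = 72.78 dB(A).

72.8 dB(A)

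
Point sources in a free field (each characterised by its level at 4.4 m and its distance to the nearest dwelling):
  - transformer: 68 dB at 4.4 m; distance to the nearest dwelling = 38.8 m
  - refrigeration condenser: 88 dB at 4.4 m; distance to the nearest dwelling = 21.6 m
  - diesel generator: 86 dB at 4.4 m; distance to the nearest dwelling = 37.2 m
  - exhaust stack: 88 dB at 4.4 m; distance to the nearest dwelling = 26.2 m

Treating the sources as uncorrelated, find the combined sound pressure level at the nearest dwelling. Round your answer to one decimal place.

77.0 dB

Propagate each source to the receiver with L = L_ref − 20·log₁₀(r/r_ref), then add intensities.
transformer: 68 − 20·log₁₀(38.8/4.4) = 68 − 18.91 = 49.09 dB.
refrigeration condenser: 88 − 20·log₁₀(21.6/4.4) = 88 − 13.82 = 74.18 dB.
diesel generator: 86 − 20·log₁₀(37.2/4.4) = 86 − 18.54 = 67.46 dB.
exhaust stack: 88 − 20·log₁₀(26.2/4.4) = 88 − 15.50 = 72.50 dB.
Σ 10^(L/10) = 4.963e+07 → L_total = 10·log₁₀(4.963e+07) = 76.96 dB.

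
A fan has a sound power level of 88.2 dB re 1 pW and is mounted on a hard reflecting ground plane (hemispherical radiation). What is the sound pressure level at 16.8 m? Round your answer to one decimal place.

L_p = L_w − 10·log₁₀(2π·r²) with r = 16.8 m.
2π·r² = 1773 m², 10·log₁₀ of that is 32.488 dB.
L_p = 88.2 − 32.488 = 55.71 dB.

55.7 dB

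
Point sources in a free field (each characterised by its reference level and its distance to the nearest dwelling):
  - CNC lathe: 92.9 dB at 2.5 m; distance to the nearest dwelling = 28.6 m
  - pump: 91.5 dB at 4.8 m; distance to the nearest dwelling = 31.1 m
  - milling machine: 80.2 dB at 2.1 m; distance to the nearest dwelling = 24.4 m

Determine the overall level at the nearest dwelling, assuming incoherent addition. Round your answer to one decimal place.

First find each source's level at the receiver (point-source: −20·log₁₀(r/r_ref)), then combine on an intensity basis.
CNC lathe: 92.9 − 20·log₁₀(28.6/2.5) = 92.9 − 21.17 = 71.73 dB.
pump: 91.5 − 20·log₁₀(31.1/4.8) = 91.5 − 16.23 = 75.27 dB.
milling machine: 80.2 − 20·log₁₀(24.4/2.1) = 80.2 − 21.30 = 58.90 dB.
Σ 10^(L/10) = 4.932e+07 → L_total = 10·log₁₀(4.932e+07) = 76.93 dB.

76.9 dB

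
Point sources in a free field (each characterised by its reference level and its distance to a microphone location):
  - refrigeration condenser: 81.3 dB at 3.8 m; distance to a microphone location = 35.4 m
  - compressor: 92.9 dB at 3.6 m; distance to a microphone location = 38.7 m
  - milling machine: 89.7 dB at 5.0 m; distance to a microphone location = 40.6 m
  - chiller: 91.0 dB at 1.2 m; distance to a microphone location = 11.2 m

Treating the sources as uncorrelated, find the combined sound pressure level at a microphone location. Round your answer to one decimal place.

Apply inverse-square spreading to bring every level to the receiver, then sum 10^(L/10).
refrigeration condenser: 81.3 − 20·log₁₀(35.4/3.8) = 81.3 − 19.38 = 61.92 dB.
compressor: 92.9 − 20·log₁₀(38.7/3.6) = 92.9 − 20.63 = 72.27 dB.
milling machine: 89.7 − 20·log₁₀(40.6/5.0) = 89.7 − 18.19 = 71.51 dB.
chiller: 91.0 − 20·log₁₀(11.2/1.2) = 91.0 − 19.40 = 71.60 dB.
Σ 10^(L/10) = 4.703e+07 → L_total = 10·log₁₀(4.703e+07) = 76.72 dB.

76.7 dB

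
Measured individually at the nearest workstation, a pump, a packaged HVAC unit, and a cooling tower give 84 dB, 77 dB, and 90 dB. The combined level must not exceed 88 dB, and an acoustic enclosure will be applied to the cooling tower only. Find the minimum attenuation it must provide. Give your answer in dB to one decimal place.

4.8 dB

The untreated sources together contribute 10^(84/10) + 10^(77/10) = 3.013e+08, i.e. 84.79 dB.
The limit corresponds to 10^(88/10) = 6.310e+08; subtracting the fixed part leaves 3.296e+08 for the cooling tower, i.e. 85.18 dB.
So the cooling tower must be reduced from 90 to 85.18 dB: IL = 4.82 dB.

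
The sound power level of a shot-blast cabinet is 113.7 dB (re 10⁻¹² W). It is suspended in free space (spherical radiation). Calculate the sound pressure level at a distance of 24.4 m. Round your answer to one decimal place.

75.0 dB

L_p = L_w − 10·log₁₀(4π·r²) with r = 24.4 m.
4π·r² = 7482 m², 10·log₁₀ of that is 38.740 dB.
L_p = 113.7 − 38.740 = 74.96 dB.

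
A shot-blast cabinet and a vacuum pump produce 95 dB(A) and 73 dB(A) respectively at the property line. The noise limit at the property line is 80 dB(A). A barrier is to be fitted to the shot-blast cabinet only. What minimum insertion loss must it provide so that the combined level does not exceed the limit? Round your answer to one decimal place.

Everything except the shot-blast cabinet sums to 10^(73/10) = 1.995e+07 in linear terms, 73.00 dB(A).
The limit corresponds to 10^(80/10) = 1.000e+08; subtracting the fixed part leaves 8.005e+07 for the shot-blast cabinet, i.e. 79.03 dB(A).
Required insertion loss = 95 − 79.03 = 15.97 dB.

16.0 dB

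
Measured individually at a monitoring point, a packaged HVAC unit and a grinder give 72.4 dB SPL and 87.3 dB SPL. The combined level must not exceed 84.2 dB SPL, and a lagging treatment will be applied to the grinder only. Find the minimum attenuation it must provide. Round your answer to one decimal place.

Fixed contribution from the other source: Σ 10^(L/10) = 10^(72.4/10) = 1.738e+07 (72.40 dB SPL).
The limit corresponds to 10^(84.2/10) = 2.630e+08; subtracting the fixed part leaves 2.456e+08 for the grinder, i.e. 83.90 dB SPL.
Required insertion loss = 87.3 − 83.90 = 3.40 dB.

3.4 dB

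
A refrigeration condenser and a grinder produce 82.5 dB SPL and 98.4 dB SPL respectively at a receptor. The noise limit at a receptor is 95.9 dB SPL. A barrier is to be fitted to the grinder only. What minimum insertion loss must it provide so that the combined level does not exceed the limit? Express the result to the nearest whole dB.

3 dB

Fixed contribution from the other source: Σ 10^(L/10) = 10^(82.5/10) = 1.778e+08 (82.50 dB SPL).
To meet 95.9 dB SPL overall, the treated grinder may contribute at most 10^(95.9/10) − 1.778e+08 = 3.713e+09, i.e. 95.70 dB SPL.
Required insertion loss = 98.4 − 95.70 = 2.70 dB.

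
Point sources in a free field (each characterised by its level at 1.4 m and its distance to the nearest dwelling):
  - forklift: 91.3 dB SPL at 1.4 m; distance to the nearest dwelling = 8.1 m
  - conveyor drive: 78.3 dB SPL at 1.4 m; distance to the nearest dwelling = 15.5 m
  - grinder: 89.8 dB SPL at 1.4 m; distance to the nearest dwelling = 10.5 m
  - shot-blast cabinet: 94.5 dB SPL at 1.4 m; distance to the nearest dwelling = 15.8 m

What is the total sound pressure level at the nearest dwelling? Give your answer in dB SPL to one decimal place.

Apply inverse-square spreading to bring every level to the receiver, then sum 10^(L/10).
forklift: 91.3 − 20·log₁₀(8.1/1.4) = 91.3 − 15.25 = 76.05 dB SPL.
conveyor drive: 78.3 − 20·log₁₀(15.5/1.4) = 78.3 − 20.88 = 57.42 dB SPL.
grinder: 89.8 − 20·log₁₀(10.5/1.4) = 89.8 − 17.50 = 72.30 dB SPL.
shot-blast cabinet: 94.5 − 20·log₁₀(15.8/1.4) = 94.5 − 21.05 = 73.45 dB SPL.
Σ 10^(L/10) = 7.996e+07 → L_total = 10·log₁₀(7.996e+07) = 79.03 dB SPL.

79.0 dB SPL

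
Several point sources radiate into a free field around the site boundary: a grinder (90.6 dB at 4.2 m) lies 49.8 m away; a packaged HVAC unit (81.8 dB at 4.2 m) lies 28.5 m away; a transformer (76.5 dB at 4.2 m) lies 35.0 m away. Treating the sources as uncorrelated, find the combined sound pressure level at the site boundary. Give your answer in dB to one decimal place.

70.8 dB

Apply inverse-square spreading to bring every level to the receiver, then sum 10^(L/10).
grinder: 90.6 − 20·log₁₀(49.8/4.2) = 90.6 − 21.48 = 69.12 dB.
packaged HVAC unit: 81.8 − 20·log₁₀(28.5/4.2) = 81.8 − 16.63 = 65.17 dB.
transformer: 76.5 − 20·log₁₀(35.0/4.2) = 76.5 − 18.42 = 58.08 dB.
Σ 10^(L/10) = 1.210e+07 → L_total = 10·log₁₀(1.210e+07) = 70.83 dB.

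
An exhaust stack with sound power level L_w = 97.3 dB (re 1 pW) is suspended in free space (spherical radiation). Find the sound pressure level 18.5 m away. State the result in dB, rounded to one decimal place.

Free-field spherical radiation: L_p = L_w − 10·log₁₀(4π·r²), r = 18.5 m.
4π·r² = 4301 m², 10·log₁₀ of that is 36.336 dB.
L_p = 97.3 − 36.336 = 60.96 dB.

61.0 dB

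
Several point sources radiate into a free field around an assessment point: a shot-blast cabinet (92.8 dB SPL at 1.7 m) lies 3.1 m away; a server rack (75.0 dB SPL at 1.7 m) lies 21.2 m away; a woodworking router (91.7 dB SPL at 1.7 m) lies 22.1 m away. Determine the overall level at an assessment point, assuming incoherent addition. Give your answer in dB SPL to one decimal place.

Propagate each source to the receiver with L = L_ref − 20·log₁₀(r/r_ref), then add intensities.
shot-blast cabinet: 92.8 − 20·log₁₀(3.1/1.7) = 92.8 − 5.22 = 87.58 dB SPL.
server rack: 75.0 − 20·log₁₀(21.2/1.7) = 75.0 − 21.92 = 53.08 dB SPL.
woodworking router: 91.7 − 20·log₁₀(22.1/1.7) = 91.7 − 22.28 = 69.42 dB SPL.
Σ 10^(L/10) = 5.820e+08 → L_total = 10·log₁₀(5.820e+08) = 87.65 dB SPL.

87.6 dB SPL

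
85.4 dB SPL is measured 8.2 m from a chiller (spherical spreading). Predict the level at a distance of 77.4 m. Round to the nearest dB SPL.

Point-source attenuation: ΔL = 20·log₁₀(r₂/r₁) = 20·log₁₀(77.4/8.2) = 19.499 dB.
L₂ = 85.4 − 20·log₁₀(77.4/8.2) = 85.4 − 19.499 = 65.90 dB SPL.

66 dB SPL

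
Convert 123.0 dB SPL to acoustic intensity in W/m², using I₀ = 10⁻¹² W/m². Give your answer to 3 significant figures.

2.00 W/m²

I/I₀ = 10^(123.0/10) = 1.995e+12, so I = 1.995e+12 × 10⁻¹² W/m².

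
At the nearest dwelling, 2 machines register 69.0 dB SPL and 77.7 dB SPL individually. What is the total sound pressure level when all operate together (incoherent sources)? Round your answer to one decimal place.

Incoherent sources combine by intensity addition: L_total = 10·log₁₀(Σ 10^(L_i/10)).
Σ 10^(L/10) = 10^(69.0/10) + 10^(77.7/10) = 6.683e+07.
L_total = 10·log₁₀(6.683e+07) = 78.25 dB SPL.

78.2 dB SPL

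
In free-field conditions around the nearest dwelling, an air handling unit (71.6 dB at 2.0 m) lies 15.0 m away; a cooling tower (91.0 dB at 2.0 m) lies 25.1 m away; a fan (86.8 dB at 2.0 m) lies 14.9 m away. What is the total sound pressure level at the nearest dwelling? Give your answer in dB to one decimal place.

First find each source's level at the receiver (point-source: −20·log₁₀(r/r_ref)), then combine on an intensity basis.
air handling unit: 71.6 − 20·log₁₀(15.0/2.0) = 71.6 − 17.50 = 54.10 dB.
cooling tower: 91.0 − 20·log₁₀(25.1/2.0) = 91.0 − 21.97 = 69.03 dB.
fan: 86.8 − 20·log₁₀(14.9/2.0) = 86.8 − 17.44 = 69.36 dB.
Σ 10^(L/10) = 1.687e+07 → L_total = 10·log₁₀(1.687e+07) = 72.27 dB.

72.3 dB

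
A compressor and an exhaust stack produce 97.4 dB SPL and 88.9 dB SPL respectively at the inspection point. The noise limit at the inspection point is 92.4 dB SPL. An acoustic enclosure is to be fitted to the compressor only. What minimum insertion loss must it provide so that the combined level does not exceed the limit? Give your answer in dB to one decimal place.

The untreated sources together contribute 10^(88.9/10) = 7.762e+08, i.e. 88.90 dB SPL.
The limit corresponds to 10^(92.4/10) = 1.738e+09; subtracting the fixed part leaves 9.616e+08 for the compressor, i.e. 89.83 dB SPL.
So the compressor must be reduced from 97.4 to 89.83 dB SPL: IL = 7.57 dB.

7.6 dB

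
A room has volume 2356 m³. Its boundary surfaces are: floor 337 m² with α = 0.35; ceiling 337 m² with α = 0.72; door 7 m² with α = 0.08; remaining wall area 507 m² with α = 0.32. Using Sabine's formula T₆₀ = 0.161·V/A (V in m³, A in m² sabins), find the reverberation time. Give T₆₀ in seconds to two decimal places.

Total absorption A = 337·0.35 + 337·0.72 + 7·0.08 + 507·0.32 = 523.39 m² sabins.
T₆₀ = 0.161 × 2356 / 523.39 = 0.725 s.

0.72 s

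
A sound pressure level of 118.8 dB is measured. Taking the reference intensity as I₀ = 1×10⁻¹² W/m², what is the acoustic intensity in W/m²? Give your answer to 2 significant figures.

0.76 W/m²

I/I₀ = 10^(118.8/10) = 7.586e+11, so I = 7.586e+11 × 10⁻¹² W/m².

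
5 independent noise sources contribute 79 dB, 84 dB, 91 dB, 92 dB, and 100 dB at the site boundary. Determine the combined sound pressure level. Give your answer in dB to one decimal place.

101.2 dB

For uncorrelated sources the intensities add, so convert each level to linear form, sum, and take 10·log₁₀ of the total.
Σ 10^(L/10) = 10^(79/10) + 10^(84/10) + 10^(91/10) + 10^(92/10) + 10^(100/10) = 1.317e+10.
L_total = 10·log₁₀(1.317e+10) = 101.20 dB.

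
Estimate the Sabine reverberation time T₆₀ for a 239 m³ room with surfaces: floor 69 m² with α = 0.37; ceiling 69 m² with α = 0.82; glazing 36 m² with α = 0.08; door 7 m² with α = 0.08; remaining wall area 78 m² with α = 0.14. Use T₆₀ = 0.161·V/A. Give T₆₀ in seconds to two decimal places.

0.40 s

A = Σ Sᵢαᵢ = 69·0.37 + 69·0.82 + 36·0.08 + 7·0.08 + 78·0.14 = 96.47 m².
T₆₀ = 0.161 × 239 / 96.47 = 0.399 s.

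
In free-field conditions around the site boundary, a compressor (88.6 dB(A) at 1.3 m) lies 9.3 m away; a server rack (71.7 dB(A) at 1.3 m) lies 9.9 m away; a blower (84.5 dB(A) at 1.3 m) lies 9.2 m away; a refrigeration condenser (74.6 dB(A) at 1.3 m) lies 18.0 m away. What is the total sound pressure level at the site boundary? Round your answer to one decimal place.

First find each source's level at the receiver (point-source: −20·log₁₀(r/r_ref)), then combine on an intensity basis.
compressor: 88.6 − 20·log₁₀(9.3/1.3) = 88.6 − 17.09 = 71.51 dB(A).
server rack: 71.7 − 20·log₁₀(9.9/1.3) = 71.7 − 17.63 = 54.07 dB(A).
blower: 84.5 − 20·log₁₀(9.2/1.3) = 84.5 − 17.00 = 67.50 dB(A).
refrigeration condenser: 74.6 − 20·log₁₀(18.0/1.3) = 74.6 − 22.83 = 51.77 dB(A).
Σ 10^(L/10) = 2.019e+07 → L_total = 10·log₁₀(2.019e+07) = 73.05 dB(A).

73.1 dB(A)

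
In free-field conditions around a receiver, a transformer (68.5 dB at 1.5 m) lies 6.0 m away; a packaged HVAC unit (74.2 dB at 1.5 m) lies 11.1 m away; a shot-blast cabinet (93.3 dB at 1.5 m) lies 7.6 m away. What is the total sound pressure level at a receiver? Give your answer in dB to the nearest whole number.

79 dB

Apply inverse-square spreading to bring every level to the receiver, then sum 10^(L/10).
transformer: 68.5 − 20·log₁₀(6.0/1.5) = 68.5 − 12.04 = 56.46 dB.
packaged HVAC unit: 74.2 − 20·log₁₀(11.1/1.5) = 74.2 − 17.38 = 56.82 dB.
shot-blast cabinet: 93.3 − 20·log₁₀(7.6/1.5) = 93.3 − 14.09 = 79.21 dB.
Σ 10^(L/10) = 8.421e+07 → L_total = 10·log₁₀(8.421e+07) = 79.25 dB.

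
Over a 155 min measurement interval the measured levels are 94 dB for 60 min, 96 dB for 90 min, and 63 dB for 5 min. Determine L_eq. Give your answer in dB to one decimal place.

95.2 dB

L_eq = 10·log₁₀[(1/T)·Σ tᵢ·10^(Lᵢ/10)] with T = 155 min.
Σ tᵢ·10^(Lᵢ/10) = 60·10^(94/10) + 90·10^(96/10) + 5·10^(63/10) = 5.090e+11.
L_eq = 10·log₁₀(5.090e+11/155) = 95.16 dB.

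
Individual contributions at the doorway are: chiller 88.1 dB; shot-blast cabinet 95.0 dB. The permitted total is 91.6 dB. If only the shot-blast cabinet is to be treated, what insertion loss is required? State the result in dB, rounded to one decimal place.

6.0 dB

Fixed contribution from the other source: Σ 10^(L/10) = 10^(88.1/10) = 6.457e+08 (88.10 dB).
The limit corresponds to 10^(91.6/10) = 1.445e+09; subtracting the fixed part leaves 7.998e+08 for the shot-blast cabinet, i.e. 89.03 dB.
So the shot-blast cabinet must be reduced from 95.0 to 89.03 dB: IL = 5.97 dB.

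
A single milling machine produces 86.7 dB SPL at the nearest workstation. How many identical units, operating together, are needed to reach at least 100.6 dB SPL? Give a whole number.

Need L₁ + 10·log₁₀ N ≥ 100.6, i.e. log₁₀ N ≥ 1.39.
N ≥ 10^(13.9/10) = 24.547, so N = 25.

25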